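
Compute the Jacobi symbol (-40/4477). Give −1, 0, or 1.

First reduce: -40 ≡ 4437 (mod 4477).
Reciprocity: 4437 ≡ 1 and 4477 ≡ 1 (mod 4), so (4437/4477) = +(4477/4437).
Reduce top mod 4437: now compute (40/4437).
Pull out 2^3: since 4437 ≡ 5 (mod 8), (2/4437) = -1, so (2/4437)^3 = -1.
Reciprocity: 5 ≡ 1 and 4437 ≡ 1 (mod 4), so (5/4437) = +(4437/5).
Reduce top mod 5: now compute (2/5).
Pull out 2: since 5 ≡ 5 (mod 8), (2/5) = -1.
Reached (1/5) = 1. Collecting the sign flips along the way, the symbol is +1.

1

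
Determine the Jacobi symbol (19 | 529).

Reciprocity: 19 ≡ 3 and 529 ≡ 1 (mod 4), so (19/529) = +(529/19).
Reduce top mod 19: now compute (16/19).
Pull out 2^4: since 19 ≡ 3 (mod 8), (2/19) = -1, so (2/19)^4 = +1.
Reached (1/19) = 1. Collecting the sign flips along the way, the symbol is +1.

1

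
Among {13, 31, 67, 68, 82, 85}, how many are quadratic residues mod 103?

3

(13/103) = +1 → QR.
(31/103) = -1 → non-residue.
(67/103) = -1 → non-residue.
(68/103) = +1 → QR.
(82/103) = +1 → QR.
(85/103) = -1 → non-residue.
Total quadratic residues among the 6: 3.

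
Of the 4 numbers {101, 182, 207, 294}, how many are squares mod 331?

(101/331) = -1 → non-residue.
(182/331) = -1 → non-residue.
(207/331) = -1 → non-residue.
(294/331) = +1 → QR.
Total quadratic residues among the 4: 1.

1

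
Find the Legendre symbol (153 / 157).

Reciprocity: 153 ≡ 1 and 157 ≡ 1 (mod 4), so (153/157) = +(157/153).
Reduce top mod 153: now compute (4/153).
Pull out 2^2: since 153 ≡ 1 (mod 8), (2/153) = +1, so (2/153)^2 = +1.
Reached (1/153) = 1. Collecting the sign flips along the way, the symbol is +1.

1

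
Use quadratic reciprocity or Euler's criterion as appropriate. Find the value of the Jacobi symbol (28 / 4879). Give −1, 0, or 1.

Pull out 2^2: since 4879 ≡ 7 (mod 8), (2/4879) = +1, so (2/4879)^2 = +1.
Reciprocity: 7 ≡ 3 and 4879 ≡ 3 (mod 4), so (7/4879) = −(4879/7).
Reduce top mod 7: now compute (0/7).
Top reduces to 0: gcd > 1, so the symbol is 0.

0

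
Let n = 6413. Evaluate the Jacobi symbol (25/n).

1

Reciprocity: 25 ≡ 1 and 6413 ≡ 1 (mod 4), so (25/6413) = +(6413/25).
Reduce top mod 25: now compute (13/25).
Reciprocity: 13 ≡ 1 and 25 ≡ 1 (mod 4), so (13/25) = +(25/13).
Reduce top mod 13: now compute (12/13).
Pull out 2^2: since 13 ≡ 5 (mod 8), (2/13) = -1, so (2/13)^2 = +1.
Reciprocity: 3 ≡ 3 and 13 ≡ 1 (mod 4), so (3/13) = +(13/3).
Reduce top mod 3: now compute (1/3).
Reached (1/3) = 1. Collecting the sign flips along the way, the symbol is +1.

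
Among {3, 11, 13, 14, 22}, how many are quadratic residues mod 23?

(3/23) = +1 → QR.
(11/23) = -1 → non-residue.
(13/23) = +1 → QR.
(14/23) = -1 → non-residue.
(22/23) = -1 → non-residue.
Total quadratic residues among the 5: 2.

2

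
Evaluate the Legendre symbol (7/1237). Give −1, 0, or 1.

Reciprocity: 7 ≡ 3 and 1237 ≡ 1 (mod 4), so (7/1237) = +(1237/7).
Reduce top mod 7: now compute (5/7).
Reciprocity: 5 ≡ 1 and 7 ≡ 3 (mod 4), so (5/7) = +(7/5).
Reduce top mod 5: now compute (2/5).
Pull out 2: since 5 ≡ 5 (mod 8), (2/5) = -1.
Reached (1/5) = 1. Collecting the sign flips along the way, the symbol is -1.

-1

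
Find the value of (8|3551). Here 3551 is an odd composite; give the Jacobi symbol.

1

Pull out 2^3: since 3551 ≡ 7 (mod 8), (2/3551) = +1, so (2/3551)^3 = +1.
Reached (1/3551) = 1. Collecting the sign flips along the way, the symbol is +1.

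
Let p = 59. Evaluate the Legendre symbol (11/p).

Reciprocity: 11 ≡ 3 and 59 ≡ 3 (mod 4), so (11/59) = −(59/11).
Reduce top mod 11: now compute (4/11).
Pull out 2^2: since 11 ≡ 3 (mod 8), (2/11) = -1, so (2/11)^2 = +1.
Reached (1/11) = 1. Collecting the sign flips along the way, the symbol is -1.

-1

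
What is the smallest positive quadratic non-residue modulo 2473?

5

(2/2473) = +1, so 2 is a residue.
(3/2473) = +1, so 3 is a residue.
(4/2473) = +1, so 4 is a residue.
(5/2473) = −1, so 5 is the smallest positive non-residue mod 2473.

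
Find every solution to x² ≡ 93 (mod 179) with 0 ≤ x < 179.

56, 123

Since 179 ≡ 3 (mod 4), a square root of 93 is 93^((179+1)/4) = 93^45 mod 179.
Repeated squaring: 93^2≡57, 93^4≡27, 93^8≡13, 93^16≡169, 93^32≡100 (mod 179).
93^45 = 93^(32+8+4+1) ≡ 56 (mod 179).
Check: 56² = 3136 ≡ 93 (mod 179). The two roots are 56 and 123.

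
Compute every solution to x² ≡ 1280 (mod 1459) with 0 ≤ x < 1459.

Since 1459 ≡ 3 (mod 4), a square root of 1280 is 1280^((1459+1)/4) = 1280^365 mod 1459.
Repeated squaring: 1280^2≡1402, 1280^4≡331, 1280^8≡136, 1280^16≡988, 1280^32≡73, 1280^64≡952, 1280^128≡265, 1280^256≡193 (mod 1459).
1280^365 = 1280^(256+64+32+8+4+1) ≡ 951 (mod 1459).
Check: 951² = 904401 ≡ 1280 (mod 1459). The two roots are 508 and 951.

508, 951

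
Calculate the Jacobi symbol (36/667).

Pull out 2^2: since 667 ≡ 3 (mod 8), (2/667) = -1, so (2/667)^2 = +1.
Reciprocity: 9 ≡ 1 and 667 ≡ 3 (mod 4), so (9/667) = +(667/9).
Reduce top mod 9: now compute (1/9).
Reached (1/9) = 1. Collecting the sign flips along the way, the symbol is +1.

1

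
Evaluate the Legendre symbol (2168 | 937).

1

Euler's criterion: (2168/937) ≡ 294^468 (mod 937).
294^2 ≡ 232 (mod 937)
294^4 ≡ 415 (mod 937)
294^8 ≡ 754 (mod 937)
294^16 ≡ 694 (mod 937)
294^32 ≡ 18 (mod 937)
294^64 ≡ 324 (mod 937)
294^128 ≡ 32 (mod 937)
294^256 ≡ 87 (mod 937)
294^468 = 294^(256+128+64+16+4) ≡ 1 (mod 937).
Result is 1, so (2168/937) = 1.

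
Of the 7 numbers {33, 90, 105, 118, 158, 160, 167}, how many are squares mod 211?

1

(33/211) = -1 → non-residue.
(90/211) = -1 → non-residue.
(105/211) = +1 → QR.
(118/211) = -1 → non-residue.
(158/211) = -1 → non-residue.
(160/211) = -1 → non-residue.
(167/211) = -1 → non-residue.
Total quadratic residues among the 7: 1.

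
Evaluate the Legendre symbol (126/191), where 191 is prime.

-1

Pull out 2: since 191 ≡ 7 (mod 8), (2/191) = +1.
Reciprocity: 63 ≡ 3 and 191 ≡ 3 (mod 4), so (63/191) = −(191/63).
Reduce top mod 63: now compute (2/63).
Pull out 2: since 63 ≡ 7 (mod 8), (2/63) = +1.
Reached (1/63) = 1. Collecting the sign flips along the way, the symbol is -1.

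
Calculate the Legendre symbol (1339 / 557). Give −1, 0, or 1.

Euler's criterion: (1339/557) ≡ 225^278 (mod 557).
225^2 ≡ 495 (mod 557)
225^4 ≡ 502 (mod 557)
225^8 ≡ 240 (mod 557)
225^16 ≡ 229 (mod 557)
225^32 ≡ 83 (mod 557)
225^64 ≡ 205 (mod 557)
225^128 ≡ 250 (mod 557)
225^256 ≡ 116 (mod 557)
225^278 = 225^(256+16+4+2) ≡ 1 (mod 557).
Result is 1, so (1339/557) = 1.

1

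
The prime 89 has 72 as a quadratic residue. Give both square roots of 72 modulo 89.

28, 61

89 ≡ 1 (mod 4), so we find a root by search.
Trying successive values, 28² = 784 ≡ 72 (mod 89). The other root is 89 − 28 = 61.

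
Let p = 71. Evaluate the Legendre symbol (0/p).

Top reduces to 0: gcd > 1, so the symbol is 0.

0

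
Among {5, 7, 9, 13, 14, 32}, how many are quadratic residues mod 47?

4

(5/47) = -1 → non-residue.
(7/47) = +1 → QR.
(9/47) = +1 → QR.
(13/47) = -1 → non-residue.
(14/47) = +1 → QR.
(32/47) = +1 → QR.
Total quadratic residues among the 6: 4.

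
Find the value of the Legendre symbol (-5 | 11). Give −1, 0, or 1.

Euler's criterion: (-5/11) ≡ 6^5 (mod 11).
6^2 ≡ 3 (mod 11)
6^4 ≡ 9 (mod 11)
6^5 = 6^(4+1) ≡ 10 (mod 11).
Result is 10 ≡ −1, so (-5/11) = −1.

-1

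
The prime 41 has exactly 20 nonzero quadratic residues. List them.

1, 2, 4, 5, 8, 9, 10, 16, 18, 20, 21, 23, 25, 31, 32, 33, 36, 37, 39, 40

Square k = 1,…,20 (k and 41−k give the same square):
1²=1, 2²=4, 3²=9, 4²=16, 5²=25, 6²=36, 7²≡8, 8²≡23, 9²≡40, 10²≡18, 11²≡39, 12²≡21, 13²≡5, 14²≡32, 15²≡20, 16²≡10, 17²≡2, 18²≡37, 19²≡33, 20²≡31 (mod 41).
So the quadratic residues mod 41 are {1, 2, 4, 5, 8, 9, 10, 16, 18, 20, 21, 23, 25, 31, 32, 33, 36, 37, 39, 40}.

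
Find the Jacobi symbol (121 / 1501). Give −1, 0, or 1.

1

Reciprocity: 121 ≡ 1 and 1501 ≡ 1 (mod 4), so (121/1501) = +(1501/121).
Reduce top mod 121: now compute (49/121).
Reciprocity: 49 ≡ 1 and 121 ≡ 1 (mod 4), so (49/121) = +(121/49).
Reduce top mod 49: now compute (23/49).
Reciprocity: 23 ≡ 3 and 49 ≡ 1 (mod 4), so (23/49) = +(49/23).
Reduce top mod 23: now compute (3/23).
Reciprocity: 3 ≡ 3 and 23 ≡ 3 (mod 4), so (3/23) = −(23/3).
Reduce top mod 3: now compute (2/3).
Pull out 2: since 3 ≡ 3 (mod 8), (2/3) = -1.
Reached (1/3) = 1. Collecting the sign flips along the way, the symbol is +1.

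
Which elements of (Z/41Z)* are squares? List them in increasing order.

1 2 4 5 8 9 10 16 18 20 21 23 25 31 32 33 36 37 39 40

Square k = 1,…,20 (k and 41−k give the same square):
1²=1, 2²=4, 3²=9, 4²=16, 5²=25, 6²=36, 7²≡8, 8²≡23, 9²≡40, 10²≡18, 11²≡39, 12²≡21, 13²≡5, 14²≡32, 15²≡20, 16²≡10, 17²≡2, 18²≡37, 19²≡33, 20²≡31 (mod 41).
So the quadratic residues mod 41 are {1, 2, 4, 5, 8, 9, 10, 16, 18, 20, 21, 23, 25, 31, 32, 33, 36, 37, 39, 40}.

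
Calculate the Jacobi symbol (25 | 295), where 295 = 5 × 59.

Reciprocity: 25 ≡ 1 and 295 ≡ 3 (mod 4), so (25/295) = +(295/25).
Reduce top mod 25: now compute (20/25).
Pull out 2^2: since 25 ≡ 1 (mod 8), (2/25) = +1, so (2/25)^2 = +1.
Reciprocity: 5 ≡ 1 and 25 ≡ 1 (mod 4), so (5/25) = +(25/5).
Reduce top mod 5: now compute (0/5).
Top reduces to 0: gcd > 1, so the symbol is 0.

0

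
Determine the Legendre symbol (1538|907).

1

Euler's criterion: (1538/907) ≡ 631^453 (mod 907).
631^2 ≡ 895 (mod 907)
631^4 ≡ 144 (mod 907)
631^8 ≡ 782 (mod 907)
631^16 ≡ 206 (mod 907)
631^32 ≡ 714 (mod 907)
631^64 ≡ 62 (mod 907)
631^128 ≡ 216 (mod 907)
631^256 ≡ 399 (mod 907)
631^453 = 631^(256+128+64+4+1) ≡ 1 (mod 907).
Result is 1, so (1538/907) = 1.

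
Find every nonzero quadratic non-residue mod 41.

3,6,7,11,12,13,14,15,17,19,22,24,26,27,28,29,30,34,35,38

Square k = 1,…,20 (k and 41−k give the same square):
1²=1, 2²=4, 3²=9, 4²=16, 5²=25, 6²=36, 7²≡8, 8²≡23, 9²≡40, 10²≡18, 11²≡39, 12²≡21, 13²≡5, 14²≡32, 15²≡20, 16²≡10, 17²≡2, 18²≡37, 19²≡33, 20²≡31 (mod 41).
The residues are {1, 2, 4, 5, 8, 9, 10, 16, 18, 20, 21, 23, 25, 31, 32, 33, 36, 37, 39, 40}; the non-residues are the remaining 20 nonzero classes.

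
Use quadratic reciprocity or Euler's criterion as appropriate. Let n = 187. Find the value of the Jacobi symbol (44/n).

Pull out 2^2: since 187 ≡ 3 (mod 8), (2/187) = -1, so (2/187)^2 = +1.
Reciprocity: 11 ≡ 3 and 187 ≡ 3 (mod 4), so (11/187) = −(187/11).
Reduce top mod 11: now compute (0/11).
Top reduces to 0: gcd > 1, so the symbol is 0.

0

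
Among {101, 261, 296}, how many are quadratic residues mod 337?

(101/337) = -1 → non-residue.
(261/337) = -1 → non-residue.
(296/337) = +1 → QR.
Total quadratic residues among the 3: 1.

1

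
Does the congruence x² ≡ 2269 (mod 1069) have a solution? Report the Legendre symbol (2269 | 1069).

First reduce: 2269 ≡ 131 (mod 1069).
Reciprocity: 131 ≡ 3 and 1069 ≡ 1 (mod 4), so (131/1069) = +(1069/131).
Reduce top mod 131: now compute (21/131).
Reciprocity: 21 ≡ 1 and 131 ≡ 3 (mod 4), so (21/131) = +(131/21).
Reduce top mod 21: now compute (5/21).
Reciprocity: 5 ≡ 1 and 21 ≡ 1 (mod 4), so (5/21) = +(21/5).
Reduce top mod 5: now compute (1/5).
Reached (1/5) = 1. Collecting the sign flips along the way, the symbol is +1.

1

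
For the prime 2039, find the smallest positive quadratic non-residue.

(2/2039) = +1, so 2 is a residue.
(3/2039) = +1, so 3 is a residue.
(4/2039) = +1, so 4 is a residue.
(5/2039) = +1, so 5 is a residue.
(6/2039) = +1, so 6 is a residue.
(7/2039) = −1, so 7 is the smallest positive non-residue mod 2039.

7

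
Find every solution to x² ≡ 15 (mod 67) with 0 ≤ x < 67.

22, 45

Since 67 ≡ 3 (mod 4), a square root of 15 is 15^((67+1)/4) = 15^17 mod 67.
Repeated squaring: 15^2≡24, 15^4≡40, 15^8≡59, 15^16≡64 (mod 67).
15^17 = 15^(16+1) ≡ 22 (mod 67).
Check: 22² = 484 ≡ 15 (mod 67). The two roots are 22 and 45.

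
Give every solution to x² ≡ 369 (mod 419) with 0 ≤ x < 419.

Since 419 ≡ 3 (mod 4), a square root of 369 is 369^((419+1)/4) = 369^105 mod 419.
Repeated squaring: 369^2≡405, 369^4≡196, 369^8≡287, 369^16≡245, 369^32≡108, 369^64≡351 (mod 419).
369^105 = 369^(64+32+8+1) ≡ 358 (mod 419).
Check: 358² = 128164 ≡ 369 (mod 419). The two roots are 61 and 358.

61, 358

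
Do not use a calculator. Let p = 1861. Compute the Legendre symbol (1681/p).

Reciprocity: 1681 ≡ 1 and 1861 ≡ 1 (mod 4), so (1681/1861) = +(1861/1681).
Reduce top mod 1681: now compute (180/1681).
Pull out 2^2: since 1681 ≡ 1 (mod 8), (2/1681) = +1, so (2/1681)^2 = +1.
Reciprocity: 45 ≡ 1 and 1681 ≡ 1 (mod 4), so (45/1681) = +(1681/45).
Reduce top mod 45: now compute (16/45).
Pull out 2^4: since 45 ≡ 5 (mod 8), (2/45) = -1, so (2/45)^4 = +1.
Reached (1/45) = 1. Collecting the sign flips along the way, the symbol is +1.

1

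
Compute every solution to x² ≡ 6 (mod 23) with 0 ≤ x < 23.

11, 12

Since 23 ≡ 3 (mod 4), a square root of 6 is 6^((23+1)/4) = 6^6 mod 23.
Repeated squaring: 6^2≡13, 6^4≡8 (mod 23).
6^6 = 6^(4+2) ≡ 12 (mod 23).
Check: 12² = 144 ≡ 6 (mod 23). The two roots are 11 and 12.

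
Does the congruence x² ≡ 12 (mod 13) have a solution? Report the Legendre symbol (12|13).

Euler's criterion: (12/13) ≡ 12^6 (mod 13).
12^2 ≡ 1 (mod 13)
12^4 ≡ 1 (mod 13)
12^6 = 12^(4+2) ≡ 1 (mod 13).
Result is 1, so (12/13) = 1.

1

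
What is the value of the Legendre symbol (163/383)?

Reciprocity: 163 ≡ 3 and 383 ≡ 3 (mod 4), so (163/383) = −(383/163).
Reduce top mod 163: now compute (57/163).
Reciprocity: 57 ≡ 1 and 163 ≡ 3 (mod 4), so (57/163) = +(163/57).
Reduce top mod 57: now compute (49/57).
Reciprocity: 49 ≡ 1 and 57 ≡ 1 (mod 4), so (49/57) = +(57/49).
Reduce top mod 49: now compute (8/49).
Pull out 2^3: since 49 ≡ 1 (mod 8), (2/49) = +1, so (2/49)^3 = +1.
Reached (1/49) = 1. Collecting the sign flips along the way, the symbol is -1.

-1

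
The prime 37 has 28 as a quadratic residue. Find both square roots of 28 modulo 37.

18, 19

37 ≡ 1 (mod 4), so we find a root by search.
Trying successive values, 18² = 324 ≡ 28 (mod 37). The other root is 37 − 18 = 19.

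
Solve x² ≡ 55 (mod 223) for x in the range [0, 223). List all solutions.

72, 151

Since 223 ≡ 3 (mod 4), a square root of 55 is 55^((223+1)/4) = 55^56 mod 223.
Repeated squaring: 55^2≡126, 55^4≡43, 55^8≡65, 55^16≡211, 55^32≡144 (mod 223).
55^56 = 55^(32+16+8) ≡ 72 (mod 223).
Check: 72² = 5184 ≡ 55 (mod 223). The two roots are 72 and 151.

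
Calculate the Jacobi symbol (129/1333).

Reciprocity: 129 ≡ 1 and 1333 ≡ 1 (mod 4), so (129/1333) = +(1333/129).
Reduce top mod 129: now compute (43/129).
Reciprocity: 43 ≡ 3 and 129 ≡ 1 (mod 4), so (43/129) = +(129/43).
Reduce top mod 43: now compute (0/43).
Top reduces to 0: gcd > 1, so the symbol is 0.

0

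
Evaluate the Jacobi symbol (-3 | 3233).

First reduce: -3 ≡ 3230 (mod 3233).
Pull out 2: since 3233 ≡ 1 (mod 8), (2/3233) = +1.
Reciprocity: 1615 ≡ 3 and 3233 ≡ 1 (mod 4), so (1615/3233) = +(3233/1615).
Reduce top mod 1615: now compute (3/1615).
Reciprocity: 3 ≡ 3 and 1615 ≡ 3 (mod 4), so (3/1615) = −(1615/3).
Reduce top mod 3: now compute (1/3).
Reached (1/3) = 1. Collecting the sign flips along the way, the symbol is -1.

-1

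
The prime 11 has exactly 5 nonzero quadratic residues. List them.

1,3,4,5,9

Square k = 1,…,5 (k and 11−k give the same square):
1²=1, 2²=4, 3²=9, 4²≡5, 5²≡3 (mod 11).
So the quadratic residues mod 11 are {1, 3, 4, 5, 9}.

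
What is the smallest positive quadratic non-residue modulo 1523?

2

(2/1523) = −1, so 2 is the smallest positive non-residue mod 1523.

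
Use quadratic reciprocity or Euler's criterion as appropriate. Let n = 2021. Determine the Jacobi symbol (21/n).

Reciprocity: 21 ≡ 1 and 2021 ≡ 1 (mod 4), so (21/2021) = +(2021/21).
Reduce top mod 21: now compute (5/21).
Reciprocity: 5 ≡ 1 and 21 ≡ 1 (mod 4), so (5/21) = +(21/5).
Reduce top mod 5: now compute (1/5).
Reached (1/5) = 1. Collecting the sign flips along the way, the symbol is +1.

1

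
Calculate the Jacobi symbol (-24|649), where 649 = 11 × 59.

1

First reduce: -24 ≡ 625 (mod 649).
Reciprocity: 625 ≡ 1 and 649 ≡ 1 (mod 4), so (625/649) = +(649/625).
Reduce top mod 625: now compute (24/625).
Pull out 2^3: since 625 ≡ 1 (mod 8), (2/625) = +1, so (2/625)^3 = +1.
Reciprocity: 3 ≡ 3 and 625 ≡ 1 (mod 4), so (3/625) = +(625/3).
Reduce top mod 3: now compute (1/3).
Reached (1/3) = 1. Collecting the sign flips along the way, the symbol is +1.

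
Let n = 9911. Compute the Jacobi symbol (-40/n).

First reduce: -40 ≡ 9871 (mod 9911).
Reciprocity: 9871 ≡ 3 and 9911 ≡ 3 (mod 4), so (9871/9911) = −(9911/9871).
Reduce top mod 9871: now compute (40/9871).
Pull out 2^3: since 9871 ≡ 7 (mod 8), (2/9871) = +1, so (2/9871)^3 = +1.
Reciprocity: 5 ≡ 1 and 9871 ≡ 3 (mod 4), so (5/9871) = +(9871/5).
Reduce top mod 5: now compute (1/5).
Reached (1/5) = 1. Collecting the sign flips along the way, the symbol is -1.

-1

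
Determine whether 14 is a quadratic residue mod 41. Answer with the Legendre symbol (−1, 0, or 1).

Euler's criterion: (14/41) ≡ 14^20 (mod 41).
14^2 ≡ 32 (mod 41)
14^4 ≡ 40 (mod 41)
14^8 ≡ 1 (mod 41)
14^16 ≡ 1 (mod 41)
14^20 = 14^(16+4) ≡ 40 (mod 41).
Result is 40 ≡ −1, so (14/41) = −1.

-1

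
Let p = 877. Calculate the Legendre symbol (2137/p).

First reduce: 2137 ≡ 383 (mod 877).
Reciprocity: 383 ≡ 3 and 877 ≡ 1 (mod 4), so (383/877) = +(877/383).
Reduce top mod 383: now compute (111/383).
Reciprocity: 111 ≡ 3 and 383 ≡ 3 (mod 4), so (111/383) = −(383/111).
Reduce top mod 111: now compute (50/111).
Pull out 2: since 111 ≡ 7 (mod 8), (2/111) = +1.
Reciprocity: 25 ≡ 1 and 111 ≡ 3 (mod 4), so (25/111) = +(111/25).
Reduce top mod 25: now compute (11/25).
Reciprocity: 11 ≡ 3 and 25 ≡ 1 (mod 4), so (11/25) = +(25/11).
Reduce top mod 11: now compute (3/11).
Reciprocity: 3 ≡ 3 and 11 ≡ 3 (mod 4), so (3/11) = −(11/3).
Reduce top mod 3: now compute (2/3).
Pull out 2: since 3 ≡ 3 (mod 8), (2/3) = -1.
Reached (1/3) = 1. Collecting the sign flips along the way, the symbol is -1.

-1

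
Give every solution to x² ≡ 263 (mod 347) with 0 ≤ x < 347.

144, 203

Since 347 ≡ 3 (mod 4), a square root of 263 is 263^((347+1)/4) = 263^87 mod 347.
Repeated squaring: 263^2≡116, 263^4≡270, 263^8≡30, 263^16≡206, 263^32≡102, 263^64≡341 (mod 347).
263^87 = 263^(64+16+4+2+1) ≡ 144 (mod 347).
Check: 144² = 20736 ≡ 263 (mod 347). The two roots are 144 and 203.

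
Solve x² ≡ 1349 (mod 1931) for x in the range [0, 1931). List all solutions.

Since 1931 ≡ 3 (mod 4), a square root of 1349 is 1349^((1931+1)/4) = 1349^483 mod 1931.
Repeated squaring: 1349^2≡799, 1349^4≡1171, 1349^8≡231, 1349^16≡1224, 1349^32≡1651, 1349^64≡1160, 1349^128≡1624, 1349^256≡1561 (mod 1931).
1349^483 = 1349^(256+128+64+32+2+1) ≡ 1612 (mod 1931).
Check: 1612² = 2598544 ≡ 1349 (mod 1931). The two roots are 319 and 1612.

319, 1612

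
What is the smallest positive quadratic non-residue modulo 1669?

(2/1669) = −1, so 2 is the smallest positive non-residue mod 1669.

2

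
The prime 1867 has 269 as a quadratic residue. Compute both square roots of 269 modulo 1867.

Since 1867 ≡ 3 (mod 4), a square root of 269 is 269^((1867+1)/4) = 269^467 mod 1867.
Repeated squaring: 269^2≡1415, 269^4≡801, 269^8≡1220, 269^16≡401, 269^32≡239, 269^64≡1111, 269^128≡234, 269^256≡613 (mod 1867).
269^467 = 269^(256+128+64+16+2+1) ≡ 1769 (mod 1867).
Check: 1769² = 3129361 ≡ 269 (mod 1867). The two roots are 98 and 1769.

98, 1769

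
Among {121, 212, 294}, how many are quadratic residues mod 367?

2

(121/367) = +1 → QR.
(212/367) = +1 → QR.
(294/367) = -1 → non-residue.
Total quadratic residues among the 3: 2.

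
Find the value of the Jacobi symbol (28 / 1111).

1

Pull out 2^2: since 1111 ≡ 7 (mod 8), (2/1111) = +1, so (2/1111)^2 = +1.
Reciprocity: 7 ≡ 3 and 1111 ≡ 3 (mod 4), so (7/1111) = −(1111/7).
Reduce top mod 7: now compute (5/7).
Reciprocity: 5 ≡ 1 and 7 ≡ 3 (mod 4), so (5/7) = +(7/5).
Reduce top mod 5: now compute (2/5).
Pull out 2: since 5 ≡ 5 (mod 8), (2/5) = -1.
Reached (1/5) = 1. Collecting the sign flips along the way, the symbol is +1.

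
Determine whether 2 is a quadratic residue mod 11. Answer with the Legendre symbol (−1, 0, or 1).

Euler's criterion: (2/11) ≡ 2^5 (mod 11).
2^2 ≡ 4 (mod 11)
2^4 ≡ 5 (mod 11)
2^5 = 2^(4+1) ≡ 10 (mod 11).
Result is 10 ≡ −1, so (2/11) = −1.

-1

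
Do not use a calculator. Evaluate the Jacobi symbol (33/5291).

0

Reciprocity: 33 ≡ 1 and 5291 ≡ 3 (mod 4), so (33/5291) = +(5291/33).
Reduce top mod 33: now compute (11/33).
Reciprocity: 11 ≡ 3 and 33 ≡ 1 (mod 4), so (11/33) = +(33/11).
Reduce top mod 11: now compute (0/11).
Top reduces to 0: gcd > 1, so the symbol is 0.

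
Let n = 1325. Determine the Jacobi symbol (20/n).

0

Pull out 2^2: since 1325 ≡ 5 (mod 8), (2/1325) = -1, so (2/1325)^2 = +1.
Reciprocity: 5 ≡ 1 and 1325 ≡ 1 (mod 4), so (5/1325) = +(1325/5).
Reduce top mod 5: now compute (0/5).
Top reduces to 0: gcd > 1, so the symbol is 0.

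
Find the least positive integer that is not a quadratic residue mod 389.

(2/389) = −1, so 2 is the smallest positive non-residue mod 389.

2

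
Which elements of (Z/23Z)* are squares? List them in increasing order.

Square k = 1,…,11 (k and 23−k give the same square):
1²=1, 2²=4, 3²=9, 4²=16, 5²≡2, 6²≡13, 7²≡3, 8²≡18, 9²≡12, 10²≡8, 11²≡6 (mod 23).
So the quadratic residues mod 23 are {1, 2, 3, 4, 6, 8, 9, 12, 13, 16, 18}.

1 2 3 4 6 8 9 12 13 16 18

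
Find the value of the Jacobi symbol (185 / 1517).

Reciprocity: 185 ≡ 1 and 1517 ≡ 1 (mod 4), so (185/1517) = +(1517/185).
Reduce top mod 185: now compute (37/185).
Reciprocity: 37 ≡ 1 and 185 ≡ 1 (mod 4), so (37/185) = +(185/37).
Reduce top mod 37: now compute (0/37).
Top reduces to 0: gcd > 1, so the symbol is 0.

0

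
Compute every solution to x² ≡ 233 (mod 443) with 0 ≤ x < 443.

Since 443 ≡ 3 (mod 4), a square root of 233 is 233^((443+1)/4) = 233^111 mod 443.
Repeated squaring: 233^2≡243, 233^4≡130, 233^8≡66, 233^16≡369, 233^32≡160, 233^64≡349 (mod 443).
233^111 = 233^(64+32+8+4+2+1) ≡ 417 (mod 443).
Check: 417² = 173889 ≡ 233 (mod 443). The two roots are 26 and 417.

26, 417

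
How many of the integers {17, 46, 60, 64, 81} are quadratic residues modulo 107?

2

(17/107) = -1 → non-residue.
(46/107) = -1 → non-residue.
(60/107) = -1 → non-residue.
(64/107) = +1 → QR.
(81/107) = +1 → QR.
Total quadratic residues among the 5: 2.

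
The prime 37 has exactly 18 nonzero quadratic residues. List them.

1, 3, 4, 7, 9, 10, 11, 12, 16, 21, 25, 26, 27, 28, 30, 33, 34, 36

Square k = 1,…,18 (k and 37−k give the same square):
1²=1, 2²=4, 3²=9, 4²=16, 5²=25, 6²=36, 7²≡12, 8²≡27, 9²≡7, 10²≡26, 11²≡10, 12²≡33, 13²≡21, 14²≡11, 15²≡3, 16²≡34, 17²≡30, 18²≡28 (mod 37).
So the quadratic residues mod 37 are {1, 3, 4, 7, 9, 10, 11, 12, 16, 21, 25, 26, 27, 28, 30, 33, 34, 36}.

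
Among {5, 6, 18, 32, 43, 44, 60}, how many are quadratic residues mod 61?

2

(5/61) = +1 → QR.
(6/61) = -1 → non-residue.
(18/61) = -1 → non-residue.
(32/61) = -1 → non-residue.
(43/61) = -1 → non-residue.
(44/61) = -1 → non-residue.
(60/61) = +1 → QR.
Total quadratic residues among the 7: 2.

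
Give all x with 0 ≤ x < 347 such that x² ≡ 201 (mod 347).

44, 303

Since 347 ≡ 3 (mod 4), a square root of 201 is 201^((347+1)/4) = 201^87 mod 347.
Repeated squaring: 201^2≡149, 201^4≡340, 201^8≡49, 201^16≡319, 201^32≡90, 201^64≡119 (mod 347).
201^87 = 201^(64+16+4+2+1) ≡ 44 (mod 347).
Check: 44² = 1936 ≡ 201 (mod 347). The two roots are 44 and 303.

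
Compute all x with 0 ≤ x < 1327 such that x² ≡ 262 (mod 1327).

Since 1327 ≡ 3 (mod 4), a square root of 262 is 262^((1327+1)/4) = 262^332 mod 1327.
Repeated squaring: 262^2≡967, 262^4≡881, 262^8≡1193, 262^16≡705, 262^32≡727, 262^64≡383, 262^128≡719, 262^256≡758 (mod 1327).
262^332 = 262^(256+64+8+4) ≡ 1273 (mod 1327).
Check: 1273² = 1620529 ≡ 262 (mod 1327). The two roots are 54 and 1273.

54, 1273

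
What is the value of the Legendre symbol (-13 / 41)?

-1

First reduce: -13 ≡ 28 (mod 41).
Pull out 2^2: since 41 ≡ 1 (mod 8), (2/41) = +1, so (2/41)^2 = +1.
Reciprocity: 7 ≡ 3 and 41 ≡ 1 (mod 4), so (7/41) = +(41/7).
Reduce top mod 7: now compute (6/7).
Pull out 2: since 7 ≡ 7 (mod 8), (2/7) = +1.
Reciprocity: 3 ≡ 3 and 7 ≡ 3 (mod 4), so (3/7) = −(7/3).
Reduce top mod 3: now compute (1/3).
Reached (1/3) = 1. Collecting the sign flips along the way, the symbol is -1.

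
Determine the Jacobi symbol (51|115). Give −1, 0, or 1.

-1

Reciprocity: 51 ≡ 3 and 115 ≡ 3 (mod 4), so (51/115) = −(115/51).
Reduce top mod 51: now compute (13/51).
Reciprocity: 13 ≡ 1 and 51 ≡ 3 (mod 4), so (13/51) = +(51/13).
Reduce top mod 13: now compute (12/13).
Pull out 2^2: since 13 ≡ 5 (mod 8), (2/13) = -1, so (2/13)^2 = +1.
Reciprocity: 3 ≡ 3 and 13 ≡ 1 (mod 4), so (3/13) = +(13/3).
Reduce top mod 3: now compute (1/3).
Reached (1/3) = 1. Collecting the sign flips along the way, the symbol is -1.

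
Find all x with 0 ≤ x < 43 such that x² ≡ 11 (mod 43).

Since 43 ≡ 3 (mod 4), a square root of 11 is 11^((43+1)/4) = 11^11 mod 43.
Repeated squaring: 11^2≡35, 11^4≡21, 11^8≡11 (mod 43).
11^11 = 11^(8+2+1) ≡ 21 (mod 43).
Check: 21² = 441 ≡ 11 (mod 43). The two roots are 21 and 22.

21, 22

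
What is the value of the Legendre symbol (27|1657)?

1

Reciprocity: 27 ≡ 3 and 1657 ≡ 1 (mod 4), so (27/1657) = +(1657/27).
Reduce top mod 27: now compute (10/27).
Pull out 2: since 27 ≡ 3 (mod 8), (2/27) = -1.
Reciprocity: 5 ≡ 1 and 27 ≡ 3 (mod 4), so (5/27) = +(27/5).
Reduce top mod 5: now compute (2/5).
Pull out 2: since 5 ≡ 5 (mod 8), (2/5) = -1.
Reached (1/5) = 1. Collecting the sign flips along the way, the symbol is +1.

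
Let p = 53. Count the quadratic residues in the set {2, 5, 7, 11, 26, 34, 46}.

(2/53) = -1 → non-residue.
(5/53) = -1 → non-residue.
(7/53) = +1 → QR.
(11/53) = +1 → QR.
(26/53) = -1 → non-residue.
(34/53) = -1 → non-residue.
(46/53) = +1 → QR.
Total quadratic residues among the 7: 3.

3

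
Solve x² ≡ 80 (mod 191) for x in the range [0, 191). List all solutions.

56, 135

Since 191 ≡ 3 (mod 4), a square root of 80 is 80^((191+1)/4) = 80^48 mod 191.
Repeated squaring: 80^2≡97, 80^4≡50, 80^8≡17, 80^16≡98, 80^32≡54 (mod 191).
80^48 = 80^(32+16) ≡ 135 (mod 191).
Check: 135² = 18225 ≡ 80 (mod 191). The two roots are 56 and 135.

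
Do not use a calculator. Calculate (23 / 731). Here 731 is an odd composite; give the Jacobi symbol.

Reciprocity: 23 ≡ 3 and 731 ≡ 3 (mod 4), so (23/731) = −(731/23).
Reduce top mod 23: now compute (18/23).
Pull out 2: since 23 ≡ 7 (mod 8), (2/23) = +1.
Reciprocity: 9 ≡ 1 and 23 ≡ 3 (mod 4), so (9/23) = +(23/9).
Reduce top mod 9: now compute (5/9).
Reciprocity: 5 ≡ 1 and 9 ≡ 1 (mod 4), so (5/9) = +(9/5).
Reduce top mod 5: now compute (4/5).
Pull out 2^2: since 5 ≡ 5 (mod 8), (2/5) = -1, so (2/5)^2 = +1.
Reached (1/5) = 1. Collecting the sign flips along the way, the symbol is -1.

-1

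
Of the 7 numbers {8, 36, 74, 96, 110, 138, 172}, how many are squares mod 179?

(8/179) = -1 → non-residue.
(36/179) = +1 → QR.
(74/179) = +1 → QR.
(96/179) = -1 → non-residue.
(110/179) = +1 → QR.
(138/179) = +1 → QR.
(172/179) = +1 → QR.
Total quadratic residues among the 7: 5.

5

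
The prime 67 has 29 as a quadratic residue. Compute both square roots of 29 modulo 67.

30, 37

Since 67 ≡ 3 (mod 4), a square root of 29 is 29^((67+1)/4) = 29^17 mod 67.
Repeated squaring: 29^2≡37, 29^4≡29, 29^8≡37, 29^16≡29 (mod 67).
29^17 = 29^(16+1) ≡ 37 (mod 67).
Check: 37² = 1369 ≡ 29 (mod 67). The two roots are 30 and 37.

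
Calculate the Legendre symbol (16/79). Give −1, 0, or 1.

1

Pull out 2^4: since 79 ≡ 7 (mod 8), (2/79) = +1, so (2/79)^4 = +1.
Reached (1/79) = 1. Collecting the sign flips along the way, the symbol is +1.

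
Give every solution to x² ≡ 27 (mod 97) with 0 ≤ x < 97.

97 ≡ 1 (mod 4), so we find a root by search.
Trying successive values, 30² = 900 ≡ 27 (mod 97). The other root is 97 − 30 = 67.

30, 67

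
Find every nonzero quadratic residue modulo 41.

1,2,4,5,8,9,10,16,18,20,21,23,25,31,32,33,36,37,39,40

Square k = 1,…,20 (k and 41−k give the same square):
1²=1, 2²=4, 3²=9, 4²=16, 5²=25, 6²=36, 7²≡8, 8²≡23, 9²≡40, 10²≡18, 11²≡39, 12²≡21, 13²≡5, 14²≡32, 15²≡20, 16²≡10, 17²≡2, 18²≡37, 19²≡33, 20²≡31 (mod 41).
So the quadratic residues mod 41 are {1, 2, 4, 5, 8, 9, 10, 16, 18, 20, 21, 23, 25, 31, 32, 33, 36, 37, 39, 40}.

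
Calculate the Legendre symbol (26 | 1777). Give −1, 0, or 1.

Pull out 2: since 1777 ≡ 1 (mod 8), (2/1777) = +1.
Reciprocity: 13 ≡ 1 and 1777 ≡ 1 (mod 4), so (13/1777) = +(1777/13).
Reduce top mod 13: now compute (9/13).
Reciprocity: 9 ≡ 1 and 13 ≡ 1 (mod 4), so (9/13) = +(13/9).
Reduce top mod 9: now compute (4/9).
Pull out 2^2: since 9 ≡ 1 (mod 8), (2/9) = +1, so (2/9)^2 = +1.
Reached (1/9) = 1. Collecting the sign flips along the way, the symbol is +1.

1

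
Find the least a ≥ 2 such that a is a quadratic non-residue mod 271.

3

(2/271) = +1, so 2 is a residue.
(3/271) = −1, so 3 is the smallest positive non-residue mod 271.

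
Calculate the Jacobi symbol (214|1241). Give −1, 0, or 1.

1

Pull out 2: since 1241 ≡ 1 (mod 8), (2/1241) = +1.
Reciprocity: 107 ≡ 3 and 1241 ≡ 1 (mod 4), so (107/1241) = +(1241/107).
Reduce top mod 107: now compute (64/107).
Pull out 2^6: since 107 ≡ 3 (mod 8), (2/107) = -1, so (2/107)^6 = +1.
Reached (1/107) = 1. Collecting the sign flips along the way, the symbol is +1.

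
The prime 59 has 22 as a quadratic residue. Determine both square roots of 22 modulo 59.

9, 50

Since 59 ≡ 3 (mod 4), a square root of 22 is 22^((59+1)/4) = 22^15 mod 59.
Repeated squaring: 22^2≡12, 22^4≡26, 22^8≡27 (mod 59).
22^15 = 22^(8+4+2+1) ≡ 9 (mod 59).
Check: 9² = 81 ≡ 22 (mod 59). The two roots are 9 and 50.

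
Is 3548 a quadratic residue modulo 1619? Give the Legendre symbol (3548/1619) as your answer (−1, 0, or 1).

1

First reduce: 3548 ≡ 310 (mod 1619).
Pull out 2: since 1619 ≡ 3 (mod 8), (2/1619) = -1.
Reciprocity: 155 ≡ 3 and 1619 ≡ 3 (mod 4), so (155/1619) = −(1619/155).
Reduce top mod 155: now compute (69/155).
Reciprocity: 69 ≡ 1 and 155 ≡ 3 (mod 4), so (69/155) = +(155/69).
Reduce top mod 69: now compute (17/69).
Reciprocity: 17 ≡ 1 and 69 ≡ 1 (mod 4), so (17/69) = +(69/17).
Reduce top mod 17: now compute (1/17).
Reached (1/17) = 1. Collecting the sign flips along the way, the symbol is +1.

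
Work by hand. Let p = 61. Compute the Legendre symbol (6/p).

-1

Pull out 2: since 61 ≡ 5 (mod 8), (2/61) = -1.
Reciprocity: 3 ≡ 3 and 61 ≡ 1 (mod 4), so (3/61) = +(61/3).
Reduce top mod 3: now compute (1/3).
Reached (1/3) = 1. Collecting the sign flips along the way, the symbol is -1.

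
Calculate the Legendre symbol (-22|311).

First reduce: -22 ≡ 289 (mod 311).
Reciprocity: 289 ≡ 1 and 311 ≡ 3 (mod 4), so (289/311) = +(311/289).
Reduce top mod 289: now compute (22/289).
Pull out 2: since 289 ≡ 1 (mod 8), (2/289) = +1.
Reciprocity: 11 ≡ 3 and 289 ≡ 1 (mod 4), so (11/289) = +(289/11).
Reduce top mod 11: now compute (3/11).
Reciprocity: 3 ≡ 3 and 11 ≡ 3 (mod 4), so (3/11) = −(11/3).
Reduce top mod 3: now compute (2/3).
Pull out 2: since 3 ≡ 3 (mod 8), (2/3) = -1.
Reached (1/3) = 1. Collecting the sign flips along the way, the symbol is +1.

1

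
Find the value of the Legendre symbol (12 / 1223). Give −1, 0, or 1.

Pull out 2^2: since 1223 ≡ 7 (mod 8), (2/1223) = +1, so (2/1223)^2 = +1.
Reciprocity: 3 ≡ 3 and 1223 ≡ 3 (mod 4), so (3/1223) = −(1223/3).
Reduce top mod 3: now compute (2/3).
Pull out 2: since 3 ≡ 3 (mod 8), (2/3) = -1.
Reached (1/3) = 1. Collecting the sign flips along the way, the symbol is +1.

1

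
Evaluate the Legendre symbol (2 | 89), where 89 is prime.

1

Euler's criterion: (2/89) ≡ 2^44 (mod 89).
2^2 ≡ 4 (mod 89)
2^4 ≡ 16 (mod 89)
2^8 ≡ 78 (mod 89)
2^16 ≡ 32 (mod 89)
2^32 ≡ 45 (mod 89)
2^44 = 2^(32+8+4) ≡ 1 (mod 89).
Result is 1, so (2/89) = 1.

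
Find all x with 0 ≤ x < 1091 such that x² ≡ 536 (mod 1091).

Since 1091 ≡ 3 (mod 4), a square root of 536 is 536^((1091+1)/4) = 536^273 mod 1091.
Repeated squaring: 536^2≡363, 536^4≡849, 536^8≡741, 536^16≡308, 536^32≡1038, 536^64≡627, 536^128≡369, 536^256≡877 (mod 1091).
536^273 = 536^(256+16+1) ≡ 1021 (mod 1091).
Check: 1021² = 1042441 ≡ 536 (mod 1091). The two roots are 70 and 1021.

70, 1021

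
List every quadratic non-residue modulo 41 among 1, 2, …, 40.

3, 6, 7, 11, 12, 13, 14, 15, 17, 19, 22, 24, 26, 27, 28, 29, 30, 34, 35, 38

Square k = 1,…,20 (k and 41−k give the same square):
1²=1, 2²=4, 3²=9, 4²=16, 5²=25, 6²=36, 7²≡8, 8²≡23, 9²≡40, 10²≡18, 11²≡39, 12²≡21, 13²≡5, 14²≡32, 15²≡20, 16²≡10, 17²≡2, 18²≡37, 19²≡33, 20²≡31 (mod 41).
The residues are {1, 2, 4, 5, 8, 9, 10, 16, 18, 20, 21, 23, 25, 31, 32, 33, 36, 37, 39, 40}; the non-residues are the remaining 20 nonzero classes.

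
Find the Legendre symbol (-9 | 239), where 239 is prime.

First reduce: -9 ≡ 230 (mod 239).
Pull out 2: since 239 ≡ 7 (mod 8), (2/239) = +1.
Reciprocity: 115 ≡ 3 and 239 ≡ 3 (mod 4), so (115/239) = −(239/115).
Reduce top mod 115: now compute (9/115).
Reciprocity: 9 ≡ 1 and 115 ≡ 3 (mod 4), so (9/115) = +(115/9).
Reduce top mod 9: now compute (7/9).
Reciprocity: 7 ≡ 3 and 9 ≡ 1 (mod 4), so (7/9) = +(9/7).
Reduce top mod 7: now compute (2/7).
Pull out 2: since 7 ≡ 7 (mod 8), (2/7) = +1.
Reached (1/7) = 1. Collecting the sign flips along the way, the symbol is -1.

-1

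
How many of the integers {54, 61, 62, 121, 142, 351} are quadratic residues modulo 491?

(54/491) = -1 → non-residue.
(61/491) = +1 → QR.
(62/491) = -1 → non-residue.
(121/491) = +1 → QR.
(142/491) = -1 → non-residue.
(351/491) = +1 → QR.
Total quadratic residues among the 6: 3.

3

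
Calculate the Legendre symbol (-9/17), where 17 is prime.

1

Euler's criterion: (-9/17) ≡ 8^8 (mod 17).
8^2 ≡ 13 (mod 17)
8^4 ≡ 16 (mod 17)
8^8 ≡ 1 (mod 17)
8^8 = 8^(8) ≡ 1 (mod 17).
Result is 1, so (-9/17) = 1.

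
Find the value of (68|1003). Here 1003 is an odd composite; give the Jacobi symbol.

0

Pull out 2^2: since 1003 ≡ 3 (mod 8), (2/1003) = -1, so (2/1003)^2 = +1.
Reciprocity: 17 ≡ 1 and 1003 ≡ 3 (mod 4), so (17/1003) = +(1003/17).
Reduce top mod 17: now compute (0/17).
Top reduces to 0: gcd > 1, so the symbol is 0.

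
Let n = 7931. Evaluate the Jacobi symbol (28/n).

Pull out 2^2: since 7931 ≡ 3 (mod 8), (2/7931) = -1, so (2/7931)^2 = +1.
Reciprocity: 7 ≡ 3 and 7931 ≡ 3 (mod 4), so (7/7931) = −(7931/7).
Reduce top mod 7: now compute (0/7).
Top reduces to 0: gcd > 1, so the symbol is 0.

0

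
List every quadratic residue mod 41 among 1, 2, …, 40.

Square k = 1,…,20 (k and 41−k give the same square):
1²=1, 2²=4, 3²=9, 4²=16, 5²=25, 6²=36, 7²≡8, 8²≡23, 9²≡40, 10²≡18, 11²≡39, 12²≡21, 13²≡5, 14²≡32, 15²≡20, 16²≡10, 17²≡2, 18²≡37, 19²≡33, 20²≡31 (mod 41).
So the quadratic residues mod 41 are {1, 2, 4, 5, 8, 9, 10, 16, 18, 20, 21, 23, 25, 31, 32, 33, 36, 37, 39, 40}.

1 2 4 5 8 9 10 16 18 20 21 23 25 31 32 33 36 37 39 40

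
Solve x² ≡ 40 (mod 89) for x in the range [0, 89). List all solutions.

89 ≡ 1 (mod 4), so we find a root by search.
Trying successive values, 29² = 841 ≡ 40 (mod 89). The other root is 89 − 29 = 60.

29, 60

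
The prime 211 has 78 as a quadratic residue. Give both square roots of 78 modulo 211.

Since 211 ≡ 3 (mod 4), a square root of 78 is 78^((211+1)/4) = 78^53 mod 211.
Repeated squaring: 78^2≡176, 78^4≡170, 78^8≡204, 78^16≡49, 78^32≡80 (mod 211).
78^53 = 78^(32+16+4+1) ≡ 194 (mod 211).
Check: 194² = 37636 ≡ 78 (mod 211). The two roots are 17 and 194.

17, 194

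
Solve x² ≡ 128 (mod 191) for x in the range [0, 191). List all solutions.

Since 191 ≡ 3 (mod 4), a square root of 128 is 128^((191+1)/4) = 128^48 mod 191.
Repeated squaring: 128^2≡149, 128^4≡45, 128^8≡115, 128^16≡46, 128^32≡15 (mod 191).
128^48 = 128^(32+16) ≡ 117 (mod 191).
Check: 117² = 13689 ≡ 128 (mod 191). The two roots are 74 and 117.

74, 117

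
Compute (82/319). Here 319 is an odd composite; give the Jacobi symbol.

Pull out 2: since 319 ≡ 7 (mod 8), (2/319) = +1.
Reciprocity: 41 ≡ 1 and 319 ≡ 3 (mod 4), so (41/319) = +(319/41).
Reduce top mod 41: now compute (32/41).
Pull out 2^5: since 41 ≡ 1 (mod 8), (2/41) = +1, so (2/41)^5 = +1.
Reached (1/41) = 1. Collecting the sign flips along the way, the symbol is +1.

1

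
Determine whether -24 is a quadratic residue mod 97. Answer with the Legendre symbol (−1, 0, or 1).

1

First reduce: -24 ≡ 73 (mod 97).
Reciprocity: 73 ≡ 1 and 97 ≡ 1 (mod 4), so (73/97) = +(97/73).
Reduce top mod 73: now compute (24/73).
Pull out 2^3: since 73 ≡ 1 (mod 8), (2/73) = +1, so (2/73)^3 = +1.
Reciprocity: 3 ≡ 3 and 73 ≡ 1 (mod 4), so (3/73) = +(73/3).
Reduce top mod 3: now compute (1/3).
Reached (1/3) = 1. Collecting the sign flips along the way, the symbol is +1.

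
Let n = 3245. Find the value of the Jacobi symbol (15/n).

0

Reciprocity: 15 ≡ 3 and 3245 ≡ 1 (mod 4), so (15/3245) = +(3245/15).
Reduce top mod 15: now compute (5/15).
Reciprocity: 5 ≡ 1 and 15 ≡ 3 (mod 4), so (5/15) = +(15/5).
Reduce top mod 5: now compute (0/5).
Top reduces to 0: gcd > 1, so the symbol is 0.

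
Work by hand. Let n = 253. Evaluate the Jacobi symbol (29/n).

-1

Reciprocity: 29 ≡ 1 and 253 ≡ 1 (mod 4), so (29/253) = +(253/29).
Reduce top mod 29: now compute (21/29).
Reciprocity: 21 ≡ 1 and 29 ≡ 1 (mod 4), so (21/29) = +(29/21).
Reduce top mod 21: now compute (8/21).
Pull out 2^3: since 21 ≡ 5 (mod 8), (2/21) = -1, so (2/21)^3 = -1.
Reached (1/21) = 1. Collecting the sign flips along the way, the symbol is -1.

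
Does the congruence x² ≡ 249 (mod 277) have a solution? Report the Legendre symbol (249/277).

1

Reciprocity: 249 ≡ 1 and 277 ≡ 1 (mod 4), so (249/277) = +(277/249).
Reduce top mod 249: now compute (28/249).
Pull out 2^2: since 249 ≡ 1 (mod 8), (2/249) = +1, so (2/249)^2 = +1.
Reciprocity: 7 ≡ 3 and 249 ≡ 1 (mod 4), so (7/249) = +(249/7).
Reduce top mod 7: now compute (4/7).
Pull out 2^2: since 7 ≡ 7 (mod 8), (2/7) = +1, so (2/7)^2 = +1.
Reached (1/7) = 1. Collecting the sign flips along the way, the symbol is +1.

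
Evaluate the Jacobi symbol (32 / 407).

1

Pull out 2^5: since 407 ≡ 7 (mod 8), (2/407) = +1, so (2/407)^5 = +1.
Reached (1/407) = 1. Collecting the sign flips along the way, the symbol is +1.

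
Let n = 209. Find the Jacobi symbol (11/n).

0

Reciprocity: 11 ≡ 3 and 209 ≡ 1 (mod 4), so (11/209) = +(209/11).
Reduce top mod 11: now compute (0/11).
Top reduces to 0: gcd > 1, so the symbol is 0.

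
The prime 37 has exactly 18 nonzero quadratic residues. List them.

Square k = 1,…,18 (k and 37−k give the same square):
1²=1, 2²=4, 3²=9, 4²=16, 5²=25, 6²=36, 7²≡12, 8²≡27, 9²≡7, 10²≡26, 11²≡10, 12²≡33, 13²≡21, 14²≡11, 15²≡3, 16²≡34, 17²≡30, 18²≡28 (mod 37).
So the quadratic residues mod 37 are {1, 3, 4, 7, 9, 10, 11, 12, 16, 21, 25, 26, 27, 28, 30, 33, 34, 36}.

1 3 4 7 9 10 11 12 16 21 25 26 27 28 30 33 34 36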